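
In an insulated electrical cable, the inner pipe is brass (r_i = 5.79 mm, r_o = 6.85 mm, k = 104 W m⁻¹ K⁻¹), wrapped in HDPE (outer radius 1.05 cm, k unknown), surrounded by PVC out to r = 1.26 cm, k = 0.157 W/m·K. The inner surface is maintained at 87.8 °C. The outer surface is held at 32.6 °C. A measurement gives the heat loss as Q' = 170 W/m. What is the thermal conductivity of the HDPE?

ΣR = ΔT/Q' = |87.8 − 32.6|/170 = 0.3247 m·K/W
Known resistances:
  R'_brass = ln(0.00685/0.00579)/(2πk) = 0.1681/(2π·104) = 2.573×10^-4 m·K/W
  R'_PVC = ln(0.0126/0.0105)/(2πk) = 0.1823/(2π·0.157) = 0.1848 m·K/W
R_HDPE = ΣR − ΣR_known = 0.3247 − 0.1851 = 0.1396 m·K/W
ln(r₂/r₁)/(2πk) = 0.1396 ⇒ k = 0.4271/(2π·0.1396) = 0.487 W/m·K

k = 0.487 W/m·K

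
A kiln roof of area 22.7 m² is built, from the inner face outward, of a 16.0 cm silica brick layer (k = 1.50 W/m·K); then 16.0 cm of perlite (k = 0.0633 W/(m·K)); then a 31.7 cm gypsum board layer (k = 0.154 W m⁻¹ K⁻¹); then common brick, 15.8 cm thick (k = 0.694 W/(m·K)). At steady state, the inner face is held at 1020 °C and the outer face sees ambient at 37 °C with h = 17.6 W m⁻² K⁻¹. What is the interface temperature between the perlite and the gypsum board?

Series thermal resistances, inner to outer:
  R_silica brick = L/(kA) = 0.160/(1.50·22.7) = 0.004699 K/W
  R_perlite = L/(kA) = 0.160/(0.0633·22.7) = 0.1114 K/W
  R_gypsum board = L/(kA) = 0.317/(0.154·22.7) = 0.09068 K/W
  R_common brick = L/(kA) = 0.158/(0.694·22.7) = 0.01003 K/W
  R_conv,out = 1/(hA) = 1/(17.6·22.7) = 0.002503 K/W
ΣR = 0.004699 + 0.1114 + 0.09068 + 0.01003 + 0.002503 = 0.2193 K/W
Q = ΔT/ΣR = (1020 °C − 37 °C)/0.2193 = 4482 W
From the inner boundary to the perlite/gypsum board interface, ΣR_partial = 0.1161 K/W.
T_interface = T_in − Q·ΣR_partial = 1020 °C − (4482)(0.1161) = 500 °C

T = 500 °C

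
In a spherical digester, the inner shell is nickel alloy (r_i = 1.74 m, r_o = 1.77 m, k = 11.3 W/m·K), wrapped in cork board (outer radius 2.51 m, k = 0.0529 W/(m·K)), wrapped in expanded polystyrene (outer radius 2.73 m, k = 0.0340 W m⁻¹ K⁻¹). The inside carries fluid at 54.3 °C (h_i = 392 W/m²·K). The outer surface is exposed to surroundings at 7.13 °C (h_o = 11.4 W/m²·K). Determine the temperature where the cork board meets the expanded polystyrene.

Resistance network (inner→outer):
  R_conv,in = 1/(4πr²h) = 1/(4π·1.74²·392) = 6.705×10^-5 K/W
  R_nickel alloy = (1/1.74 − 1/1.77)/(4πk) = 0.009741/(4π·11.3) = 6.860×10^-5 K/W
  R_cork board = (1/1.77 − 1/2.51)/(4πk) = 0.1666/(4π·0.0529) = 0.2506 K/W
  R_expanded polystyrene = (1/2.51 − 1/2.73)/(4πk) = 0.03211/(4π·0.0340) = 0.07514 K/W
  R_conv,out = 1/(4πr²h) = 1/(4π·2.73²·11.4) = 9.366×10^-4 K/W
ΣR = 6.705×10^-5 + 6.860×10^-5 + 0.2506 + 0.07514 + 9.366×10^-4 = 0.3268 K/W
Q = ΔT/ΣR = (54.3 °C − 7.13 °C)/0.3268 = 144.3 W
From the inner boundary to the cork board/expanded polystyrene interface, ΣR_partial = 0.2507 K/W.
T_interface = T_in − Q·ΣR_partial = 54.3 °C − (144.3)(0.2507) = 18.1 °C

T = 18.1 °C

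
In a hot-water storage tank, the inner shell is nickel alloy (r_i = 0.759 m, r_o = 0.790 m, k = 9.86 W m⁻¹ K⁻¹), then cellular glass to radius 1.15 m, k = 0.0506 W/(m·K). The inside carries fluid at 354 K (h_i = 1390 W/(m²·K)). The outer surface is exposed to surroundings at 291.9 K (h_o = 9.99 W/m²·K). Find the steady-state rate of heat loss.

Resistance network (inner→outer):
  R_conv,in = 1/(4πr²h) = 1/(4π·0.759²·1390) = 9.938×10^-5 K/W
  R_nickel alloy = (1/0.759 − 1/0.790)/(4πk) = 0.05170/(4π·9.86) = 4.173×10^-4 K/W
  R_cellular glass = (1/0.790 − 1/1.15)/(4πk) = 0.3963/(4π·0.0506) = 0.6232 K/W
  R_conv,out = 1/(4πr²h) = 1/(4π·1.15²·9.99) = 0.006023 K/W
ΣR = 9.938×10^-5 + 4.173×10^-4 + 0.6232 + 0.006023 = 0.6297 K/W
Q = ΔT/ΣR = (354 K − 291.9 K)/0.6297 = 98.6 W

Q = 98.6 W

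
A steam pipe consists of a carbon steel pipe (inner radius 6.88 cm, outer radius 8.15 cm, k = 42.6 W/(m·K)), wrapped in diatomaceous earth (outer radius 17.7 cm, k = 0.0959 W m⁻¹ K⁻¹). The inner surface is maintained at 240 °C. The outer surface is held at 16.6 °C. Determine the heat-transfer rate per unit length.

Series thermal resistances, inner to outer:
  R'_carbon steel = ln(0.0815/0.0688)/(2πk) = 0.1694/(2π·42.6) = 6.329×10^-4 m·K/W
  R'_diatomaceous earth = ln(0.177/0.0815)/(2πk) = 0.7755/(2π·0.0959) = 1.287 m·K/W
ΣR = 6.329×10^-4 + 1.287 = 1.288 m·K/W
Q' = ΔT/ΣR = (240 °C − 16.6 °C)/1.288 = 173 W/m

Q' = 173 W/m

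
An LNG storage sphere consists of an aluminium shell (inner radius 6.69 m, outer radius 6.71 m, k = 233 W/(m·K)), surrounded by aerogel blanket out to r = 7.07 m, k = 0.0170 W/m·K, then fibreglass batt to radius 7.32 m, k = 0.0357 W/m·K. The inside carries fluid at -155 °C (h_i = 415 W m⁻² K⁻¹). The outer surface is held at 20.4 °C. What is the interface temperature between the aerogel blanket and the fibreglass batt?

T = -20.4 °C

Resistance network (inner→outer):
  R_conv,in = 1/(4πr²h) = 1/(4π·6.69²·415) = 4.284×10^-6 K/W
  R_aluminium = (1/6.69 − 1/6.71)/(4πk) = 4.455×10^-4/(4π·233) = 1.522×10^-7 K/W
  R_aerogel blanket = (1/6.71 − 1/7.07)/(4πk) = 0.007589/(4π·0.0170) = 0.03552 K/W
  R_fibreglass batt = (1/7.07 − 1/7.32)/(4πk) = 0.004831/(4π·0.0357) = 0.01077 K/W
ΣR = 4.284×10^-6 + 1.522×10^-7 + 0.03552 + 0.01077 = 0.04629 K/W
Q = ΔT/ΣR = (-155 °C − 20.4 °C)/0.04629 = -3789 W
From the inner boundary to the aerogel blanket/fibreglass batt interface, ΣR_partial = 0.03552 K/W.
T_interface = T_in − Q·ΣR_partial = -155 °C − (-3789)(0.03552) = -20.4 °C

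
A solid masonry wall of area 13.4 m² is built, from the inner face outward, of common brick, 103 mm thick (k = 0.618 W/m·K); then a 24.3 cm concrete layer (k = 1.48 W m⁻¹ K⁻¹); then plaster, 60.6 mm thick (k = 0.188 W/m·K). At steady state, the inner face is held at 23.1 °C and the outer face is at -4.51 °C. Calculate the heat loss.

Q = 566 W

Series thermal resistances, inner to outer:
  R_common brick = L/(kA) = 0.103/(0.618·13.4) = 0.01244 K/W
  R_concrete = L/(kA) = 0.243/(1.48·13.4) = 0.01225 K/W
  R_plaster = L/(kA) = 0.0606/(0.188·13.4) = 0.02406 K/W
ΣR = 0.01244 + 0.01225 + 0.02406 = 0.04875 K/W
Q = ΔT/ΣR = (23.1 °C − -4.51 °C)/0.04875 = 566 W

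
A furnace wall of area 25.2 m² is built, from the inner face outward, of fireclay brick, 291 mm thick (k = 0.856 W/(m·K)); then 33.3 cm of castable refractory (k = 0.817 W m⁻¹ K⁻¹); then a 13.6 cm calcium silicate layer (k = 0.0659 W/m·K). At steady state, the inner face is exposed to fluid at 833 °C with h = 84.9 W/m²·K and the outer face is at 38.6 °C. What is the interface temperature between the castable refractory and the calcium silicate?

T = 619 °C

Series thermal resistances, inner to outer:
  R_conv,in = 1/(hA) = 1/(84.9·25.2) = 4.674×10^-4 K/W
  R_fireclay brick = L/(kA) = 0.291/(0.856·25.2) = 0.01349 K/W
  R_castable refractory = L/(kA) = 0.333/(0.817·25.2) = 0.01617 K/W
  R_calcium silicate = L/(kA) = 0.136/(0.0659·25.2) = 0.08189 K/W
ΣR = 4.674×10^-4 + 0.01349 + 0.01617 + 0.08189 = 0.1120 K/W
Q = ΔT/ΣR = (833 °C − 38.6 °C)/0.1120 = 7093 W
From the inner boundary to the castable refractory/calcium silicate interface, ΣR_partial = 0.03013 K/W.
T_interface = T_in − Q·ΣR_partial = 833 °C − (7093)(0.03013) = 619 °C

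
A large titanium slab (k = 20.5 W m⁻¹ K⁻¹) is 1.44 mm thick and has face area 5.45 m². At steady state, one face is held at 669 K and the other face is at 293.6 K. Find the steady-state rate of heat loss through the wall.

Q = kA·ΔT/L = 20.5 × 5.45 × |669 K − 293.6 K| / 0.00144 = 2.91×10^7 W

Q = 2.91×10^7 W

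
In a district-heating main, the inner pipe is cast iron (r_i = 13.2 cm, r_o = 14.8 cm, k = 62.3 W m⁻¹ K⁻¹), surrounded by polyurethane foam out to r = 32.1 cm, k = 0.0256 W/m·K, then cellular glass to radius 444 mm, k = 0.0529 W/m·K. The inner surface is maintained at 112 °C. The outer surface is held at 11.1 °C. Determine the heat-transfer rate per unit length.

Q' = 17.4 W/m

Resistance network (inner→outer):
  R'_cast iron = ln(0.148/0.132)/(2πk) = 0.1144/(2π·62.3) = 2.923×10^-4 m·K/W
  R'_polyurethane foam = ln(0.321/0.148)/(2πk) = 0.7742/(2π·0.0256) = 4.813 m·K/W
  R'_cellular glass = ln(0.444/0.321)/(2πk) = 0.3244/(2π·0.0529) = 0.9759 m·K/W
ΣR = 2.923×10^-4 + 4.813 + 0.9759 = 5.789 m·K/W
Q' = ΔT/ΣR = (112 °C − 11.1 °C)/5.789 = 17.4 W/m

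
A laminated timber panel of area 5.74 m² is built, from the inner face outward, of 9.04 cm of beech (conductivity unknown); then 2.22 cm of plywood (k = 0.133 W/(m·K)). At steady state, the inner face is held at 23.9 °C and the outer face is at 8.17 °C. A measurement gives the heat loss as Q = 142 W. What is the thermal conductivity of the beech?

k = 0.193 W/m·K

ΣR = ΔT/Q = |23.9 − 8.17|/142 = 0.1108 K/W
Known resistances:
  R_plywood = L/(kA) = 0.0222/(0.133·5.74) = 0.02908 K/W
R_beech = ΣR − ΣR_known = 0.1108 − 0.02908 = 0.08172 K/W
L/(kA) = 0.08172 ⇒ k = 0.0904/(0.08172·5.74) = 0.193 W/m·K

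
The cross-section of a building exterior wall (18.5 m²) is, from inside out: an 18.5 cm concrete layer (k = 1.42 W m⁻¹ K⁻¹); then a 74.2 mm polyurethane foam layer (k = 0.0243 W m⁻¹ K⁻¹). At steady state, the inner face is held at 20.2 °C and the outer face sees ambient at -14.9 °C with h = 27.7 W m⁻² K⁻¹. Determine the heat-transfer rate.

Resistance network (inner→outer):
  R_concrete = L/(kA) = 0.185/(1.42·18.5) = 0.007042 K/W
  R_polyurethane foam = L/(kA) = 0.0742/(0.0243·18.5) = 0.1651 K/W
  R_conv,out = 1/(hA) = 1/(27.7·18.5) = 0.001951 K/W
ΣR = 0.007042 + 0.1651 + 0.001951 = 0.1741 K/W
Q = ΔT/ΣR = (20.2 °C − -14.9 °C)/0.1741 = 202 W

Q = 202 W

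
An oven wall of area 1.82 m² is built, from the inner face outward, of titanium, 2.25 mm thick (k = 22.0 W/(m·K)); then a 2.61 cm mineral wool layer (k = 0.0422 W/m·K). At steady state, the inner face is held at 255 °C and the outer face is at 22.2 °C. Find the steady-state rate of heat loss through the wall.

Q = 685 W

Series thermal resistances, inner to outer:
  R_titanium = L/(kA) = 0.00225/(22.0·1.82) = 5.619×10^-5 K/W
  R_mineral wool = L/(kA) = 0.0261/(0.0422·1.82) = 0.3398 K/W
ΣR = 5.619×10^-5 + 0.3398 = 0.3399 K/W
Q = ΔT/ΣR = (255 °C − 22.2 °C)/0.3399 = 685 W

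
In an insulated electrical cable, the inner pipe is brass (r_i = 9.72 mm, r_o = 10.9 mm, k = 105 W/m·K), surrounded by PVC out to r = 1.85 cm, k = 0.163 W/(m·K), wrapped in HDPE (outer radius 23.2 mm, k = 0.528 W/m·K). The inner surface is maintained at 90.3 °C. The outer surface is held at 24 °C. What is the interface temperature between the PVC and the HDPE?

Resistance network (inner→outer):
  R'_brass = ln(0.0109/0.00972)/(2πk) = 0.1146/(2π·105) = 1.737×10^-4 m·K/W
  R'_PVC = ln(0.0185/0.0109)/(2πk) = 0.5290/(2π·0.163) = 0.5165 m·K/W
  R'_HDPE = ln(0.0232/0.0185)/(2πk) = 0.2264/(2π·0.528) = 0.06824 m·K/W
ΣR = 1.737×10^-4 + 0.5165 + 0.06824 = 0.5849 m·K/W
Q' = ΔT/ΣR = (90.3 °C − 24 °C)/0.5849 = 113.4 W/m
From the inner boundary to the PVC/HDPE interface, ΣR_partial = 0.5167 m·K/W.
T_interface = T_in − Q'·ΣR_partial = 90.3 °C − (113.4)(0.5167) = 31.7 °C

T = 31.7 °C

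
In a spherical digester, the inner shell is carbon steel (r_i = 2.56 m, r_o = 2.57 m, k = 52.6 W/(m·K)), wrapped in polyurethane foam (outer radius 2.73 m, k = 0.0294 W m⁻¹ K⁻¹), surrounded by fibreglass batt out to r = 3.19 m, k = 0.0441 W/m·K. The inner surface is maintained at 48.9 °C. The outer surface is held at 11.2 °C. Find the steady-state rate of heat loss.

Q = 240 W

Series thermal resistances, inner to outer:
  R_carbon steel = (1/2.56 − 1/2.57)/(4πk) = 0.001520/(4π·52.6) = 2.299×10^-6 K/W
  R_polyurethane foam = (1/2.57 − 1/2.73)/(4πk) = 0.02280/(4π·0.0294) = 0.06173 K/W
  R_fibreglass batt = (1/2.73 − 1/3.19)/(4πk) = 0.05282/(4π·0.0441) = 0.09531 K/W
ΣR = 2.299×10^-6 + 0.06173 + 0.09531 = 0.1570 K/W
Q = ΔT/ΣR = (48.9 °C − 11.2 °C)/0.1570 = 240 W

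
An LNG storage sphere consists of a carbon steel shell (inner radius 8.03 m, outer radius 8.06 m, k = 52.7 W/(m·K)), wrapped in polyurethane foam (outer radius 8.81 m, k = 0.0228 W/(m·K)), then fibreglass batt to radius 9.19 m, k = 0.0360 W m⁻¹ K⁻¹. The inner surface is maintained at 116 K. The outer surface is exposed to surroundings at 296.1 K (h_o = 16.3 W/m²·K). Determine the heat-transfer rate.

Resistance network (inner→outer):
  R_carbon steel = (1/8.03 − 1/8.06)/(4πk) = 4.635×10^-4/(4π·52.7) = 6.999×10^-7 K/W
  R_polyurethane foam = (1/8.06 − 1/8.81)/(4πk) = 0.01056/(4π·0.0228) = 0.03686 K/W
  R_fibreglass batt = (1/8.81 − 1/9.19)/(4πk) = 0.004693/(4π·0.0360) = 0.01037 K/W
  R_conv,out = 1/(4πr²h) = 1/(4π·9.19²·16.3) = 5.781×10^-5 K/W
ΣR = 6.999×10^-7 + 0.03686 + 0.01037 + 5.781×10^-5 = 0.04729 K/W
Q = ΔT/ΣR = (116 K − 296.1 K)/0.04729 = -3810 W
(Negative Q ⇒ heat flows inward; heat gain = 3810 W.)

Q = 3810 W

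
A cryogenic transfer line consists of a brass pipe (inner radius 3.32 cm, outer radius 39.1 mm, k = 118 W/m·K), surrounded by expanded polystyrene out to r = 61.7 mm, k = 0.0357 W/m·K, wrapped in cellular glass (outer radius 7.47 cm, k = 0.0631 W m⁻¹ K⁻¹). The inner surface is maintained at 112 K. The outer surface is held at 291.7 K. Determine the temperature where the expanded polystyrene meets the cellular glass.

T = 257.3 K

Treat each layer as a resistance in series:
  R'_brass = ln(0.0391/0.0332)/(2πk) = 0.1636/(2π·118) = 2.206×10^-4 m·K/W
  R'_expanded polystyrene = ln(0.0617/0.0391)/(2πk) = 0.4562/(2π·0.0357) = 2.034 m·K/W
  R'_cellular glass = ln(0.0747/0.0617)/(2πk) = 0.1912/(2π·0.0631) = 0.4822 m·K/W
ΣR = 2.206×10^-4 + 2.034 + 0.4822 = 2.516 m·K/W
Q' = ΔT/ΣR = (112 K − 291.7 K)/2.516 = -71.42 W/m
From the inner boundary to the expanded polystyrene/cellular glass interface, ΣR_partial = 2.034 m·K/W.
T_interface = T_in − Q'·ΣR_partial = 112 K − (-71.42)(2.034) = 257.3 K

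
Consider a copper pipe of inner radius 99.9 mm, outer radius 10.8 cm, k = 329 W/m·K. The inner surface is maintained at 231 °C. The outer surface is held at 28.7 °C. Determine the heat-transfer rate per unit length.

Q' = 5360 kW/m

Q' = 2πk·ΔT/ln(r₂/r₁) = 2π × 329 × 202.3 / ln(0.108/0.0999) = 5.36×10^6 W/m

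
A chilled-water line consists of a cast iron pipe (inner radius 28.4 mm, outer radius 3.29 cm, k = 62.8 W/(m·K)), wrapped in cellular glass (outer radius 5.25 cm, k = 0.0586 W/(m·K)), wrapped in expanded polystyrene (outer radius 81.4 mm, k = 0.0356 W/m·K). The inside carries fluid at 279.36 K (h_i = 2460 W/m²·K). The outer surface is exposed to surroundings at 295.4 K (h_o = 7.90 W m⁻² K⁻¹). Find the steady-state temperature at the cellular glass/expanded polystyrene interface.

T = 285.2 K

Series thermal resistances, inner to outer:
  R'_conv,in = 1/(2πr h) = 1/(2π·0.0284·2460) = 0.002278 m·K/W
  R'_cast iron = ln(0.0329/0.0284)/(2πk) = 0.1471/(2π·62.8) = 3.728×10^-4 m·K/W
  R'_cellular glass = ln(0.0525/0.0329)/(2πk) = 0.4673/(2π·0.0586) = 1.269 m·K/W
  R'_expanded polystyrene = ln(0.0814/0.0525)/(2πk) = 0.4386/(2π·0.0356) = 1.961 m·K/W
  R'_conv,out = 1/(2πr h) = 1/(2π·0.0814·7.90) = 0.2475 m·K/W
ΣR = 0.002278 + 3.728×10^-4 + 1.269 + 1.961 + 0.2475 = 3.480 m·K/W
Q' = ΔT/ΣR = (279.36 K − 295.4 K)/3.480 = -4.609 W/m
From the inner boundary to the cellular glass/expanded polystyrene interface, ΣR_partial = 1.272 m·K/W.
T_interface = T_in − Q'·ΣR_partial = 279.36 K − (-4.609)(1.272) = 285.2 K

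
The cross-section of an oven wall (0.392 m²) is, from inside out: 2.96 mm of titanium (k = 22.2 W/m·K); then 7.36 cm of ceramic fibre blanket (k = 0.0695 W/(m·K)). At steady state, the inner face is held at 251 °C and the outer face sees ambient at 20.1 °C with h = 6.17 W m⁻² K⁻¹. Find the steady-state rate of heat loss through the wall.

Series thermal resistances, inner to outer:
  R_titanium = L/(kA) = 0.00296/(22.2·0.392) = 3.401×10^-4 K/W
  R_ceramic fibre blanket = L/(kA) = 0.0736/(0.0695·0.392) = 2.702 K/W
  R_conv,out = 1/(hA) = 1/(6.17·0.392) = 0.4135 K/W
ΣR = 3.401×10^-4 + 2.702 + 0.4135 = 3.116 K/W
Q = ΔT/ΣR = (251 °C − 20.1 °C)/3.116 = 74.1 W

Q = 74.1 W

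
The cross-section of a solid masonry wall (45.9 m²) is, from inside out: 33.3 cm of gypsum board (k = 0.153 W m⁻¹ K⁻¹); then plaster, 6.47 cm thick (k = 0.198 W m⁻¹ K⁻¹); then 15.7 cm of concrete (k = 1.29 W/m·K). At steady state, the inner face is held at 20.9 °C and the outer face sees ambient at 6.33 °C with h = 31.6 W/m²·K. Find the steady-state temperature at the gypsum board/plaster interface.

T = 8.96 °C

Series thermal resistances, inner to outer:
  R_gypsum board = L/(kA) = 0.333/(0.153·45.9) = 0.04742 K/W
  R_plaster = L/(kA) = 0.0647/(0.198·45.9) = 0.007119 K/W
  R_concrete = L/(kA) = 0.157/(1.29·45.9) = 0.002652 K/W
  R_conv,out = 1/(hA) = 1/(31.6·45.9) = 6.894×10^-4 K/W
ΣR = 0.04742 + 0.007119 + 0.002652 + 6.894×10^-4 = 0.05788 K/W
Q = ΔT/ΣR = (20.9 °C − 6.33 °C)/0.05788 = 251.7 W
From the inner boundary to the gypsum board/plaster interface, ΣR_partial = 0.04742 K/W.
T_interface = T_in − Q·ΣR_partial = 20.9 °C − (251.7)(0.04742) = 8.96 °C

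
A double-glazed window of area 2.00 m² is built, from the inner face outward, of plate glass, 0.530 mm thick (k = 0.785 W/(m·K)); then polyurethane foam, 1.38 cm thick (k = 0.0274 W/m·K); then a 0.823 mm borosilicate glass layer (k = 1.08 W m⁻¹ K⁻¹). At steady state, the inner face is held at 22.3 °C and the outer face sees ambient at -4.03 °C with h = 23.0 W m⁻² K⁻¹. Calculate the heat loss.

Resistance network (inner→outer):
  R_plate glass = L/(kA) = 5.30×10^-4/(0.785·2.00) = 3.376×10^-4 K/W
  R_polyurethane foam = L/(kA) = 0.0138/(0.0274·2.00) = 0.2518 K/W
  R_borosilicate glass = L/(kA) = 8.23×10^-4/(1.08·2.00) = 3.810×10^-4 K/W
  R_conv,out = 1/(hA) = 1/(23.0·2.00) = 0.02174 K/W
ΣR = 3.376×10^-4 + 0.2518 + 3.810×10^-4 + 0.02174 = 0.2743 K/W
Q = ΔT/ΣR = (22.3 °C − -4.03 °C)/0.2743 = 96.0 W

Q = 96.0 W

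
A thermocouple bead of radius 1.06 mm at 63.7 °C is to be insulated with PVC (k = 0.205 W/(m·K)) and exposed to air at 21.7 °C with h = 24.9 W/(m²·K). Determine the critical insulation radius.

r_cr = 1.65 cm

For a sphere, r_cr = 2k_ins/h = 2·0.205/24.9 = 0.0165 m = 1.65 cm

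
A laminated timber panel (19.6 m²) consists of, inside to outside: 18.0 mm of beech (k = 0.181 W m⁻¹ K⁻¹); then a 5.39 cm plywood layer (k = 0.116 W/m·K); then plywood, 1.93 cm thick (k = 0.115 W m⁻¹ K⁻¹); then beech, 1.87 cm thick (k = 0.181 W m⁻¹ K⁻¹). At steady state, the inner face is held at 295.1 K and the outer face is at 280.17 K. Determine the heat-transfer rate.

Series thermal resistances, inner to outer:
  R_beech = L/(kA) = 0.0180/(0.181·19.6) = 0.005074 K/W
  R_plywood = L/(kA) = 0.0539/(0.116·19.6) = 0.02371 K/W
  R_plywood = L/(kA) = 0.0193/(0.115·19.6) = 0.008563 K/W
  R_beech = L/(kA) = 0.0187/(0.181·19.6) = 0.005271 K/W
ΣR = 0.005074 + 0.02371 + 0.008563 + 0.005271 = 0.04262 K/W
Q = ΔT/ΣR = (295.1 K − 280.17 K)/0.04262 = 350 W

Q = 350 W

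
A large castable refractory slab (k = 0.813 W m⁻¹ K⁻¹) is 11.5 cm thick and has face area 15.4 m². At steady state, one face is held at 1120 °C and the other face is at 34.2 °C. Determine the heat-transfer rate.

Q = kA·ΔT/L = 0.813 × 15.4 × |1120 °C − 34.2 °C| / 0.115 = 1.18×10^5 W

Q = 118 kW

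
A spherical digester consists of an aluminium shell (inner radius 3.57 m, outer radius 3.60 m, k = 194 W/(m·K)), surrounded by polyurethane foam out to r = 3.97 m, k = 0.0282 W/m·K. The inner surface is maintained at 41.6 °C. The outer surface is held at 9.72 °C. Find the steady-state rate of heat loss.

Treat each layer as a resistance in series:
  R_aluminium = (1/3.57 − 1/3.60)/(4πk) = 0.002334/(4π·194) = 9.575×10^-7 K/W
  R_polyurethane foam = (1/3.60 − 1/3.97)/(4πk) = 0.02589/(4π·0.0282) = 0.07305 K/W
ΣR = 9.575×10^-7 + 0.07305 = 0.07305 K/W
Q = ΔT/ΣR = (41.6 °C − 9.72 °C)/0.07305 = 436 W

Q = 436 W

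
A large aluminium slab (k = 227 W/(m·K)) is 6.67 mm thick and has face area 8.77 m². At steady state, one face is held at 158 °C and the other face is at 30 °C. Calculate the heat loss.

Q = 38200 kW

Q = kA·ΔT/L = 227 × 8.77 × |158 °C − 30 °C| / 0.00667 = 3.82×10^7 W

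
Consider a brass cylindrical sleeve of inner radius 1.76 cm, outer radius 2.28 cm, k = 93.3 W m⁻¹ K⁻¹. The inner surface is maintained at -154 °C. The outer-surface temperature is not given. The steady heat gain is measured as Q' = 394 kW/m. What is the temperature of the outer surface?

T_out = 20.0 °C

Series resistances:
  R'_brass = ln(0.0228/0.0176)/(2πk) = 0.2589/(2π·93.3) = 4.416×10^-4 m·K/W
ΣR = 4.416×10^-4 m·K/W
ΔT = Q'·ΣR = 3.94×10^5 × 4.416×10^-4 = 174.0 K
Heat flows inward, so T_out = T_in + ΔT = -154 + 174.0 = 20.0 °C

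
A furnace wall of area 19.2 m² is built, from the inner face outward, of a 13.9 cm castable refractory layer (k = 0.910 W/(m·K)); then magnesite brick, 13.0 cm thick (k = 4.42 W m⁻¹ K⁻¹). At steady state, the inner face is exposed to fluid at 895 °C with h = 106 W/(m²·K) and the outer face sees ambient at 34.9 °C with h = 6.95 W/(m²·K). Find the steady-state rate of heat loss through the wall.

Q = 49200 W

Series thermal resistances, inner to outer:
  R_conv,in = 1/(hA) = 1/(106·19.2) = 4.914×10^-4 K/W
  R_castable refractory = L/(kA) = 0.139/(0.910·19.2) = 0.007956 K/W
  R_magnesite brick = L/(kA) = 0.130/(4.42·19.2) = 0.001532 K/W
  R_conv,out = 1/(hA) = 1/(6.95·19.2) = 0.007494 K/W
ΣR = 4.914×10^-4 + 0.007956 + 0.001532 + 0.007494 = 0.01747 K/W
Q = ΔT/ΣR = (895 °C − 34.9 °C)/0.01747 = 49200 W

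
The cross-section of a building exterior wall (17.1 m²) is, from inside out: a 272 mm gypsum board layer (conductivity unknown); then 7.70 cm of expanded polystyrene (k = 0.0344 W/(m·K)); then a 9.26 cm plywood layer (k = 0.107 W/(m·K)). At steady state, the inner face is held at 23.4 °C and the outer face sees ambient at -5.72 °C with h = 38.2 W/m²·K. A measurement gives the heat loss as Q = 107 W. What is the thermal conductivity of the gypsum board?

ΣR = ΔT/Q = |23.4 − -5.72|/107 = 0.2721 K/W
Known resistances:
  R_expanded polystyrene = L/(kA) = 0.0770/(0.0344·17.1) = 0.1309 K/W
  R_plywood = L/(kA) = 0.0926/(0.107·17.1) = 0.05061 K/W
  R_conv,out = 1/(hA) = 1/(38.2·17.1) = 0.001531 K/W
R_gypsum board = ΣR − ΣR_known = 0.2721 − 0.1830 = 0.08910 K/W
L/(kA) = 0.08910 ⇒ k = 0.272/(0.08910·17.1) = 0.179 W/m·K

k = 0.179 W/m·K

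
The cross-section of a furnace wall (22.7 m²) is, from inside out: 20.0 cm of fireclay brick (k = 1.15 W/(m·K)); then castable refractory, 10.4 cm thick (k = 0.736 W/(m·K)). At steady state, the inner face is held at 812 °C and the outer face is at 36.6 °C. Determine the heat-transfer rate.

Q = 55.8 kW

Resistance network (inner→outer):
  R_fireclay brick = L/(kA) = 0.200/(1.15·22.7) = 0.007661 K/W
  R_castable refractory = L/(kA) = 0.104/(0.736·22.7) = 0.006225 K/W
ΣR = 0.007661 + 0.006225 = 0.01389 K/W
Q = ΔT/ΣR = (812 °C − 36.6 °C)/0.01389 = 55800 W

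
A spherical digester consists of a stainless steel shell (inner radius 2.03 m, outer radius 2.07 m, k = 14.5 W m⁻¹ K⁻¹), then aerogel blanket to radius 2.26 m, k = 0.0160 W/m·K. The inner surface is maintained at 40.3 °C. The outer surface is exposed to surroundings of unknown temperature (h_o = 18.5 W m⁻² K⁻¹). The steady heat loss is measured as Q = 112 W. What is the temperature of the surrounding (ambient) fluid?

T_out = 17.6 °C

Series resistances:
  R_stainless steel = (1/2.03 − 1/2.07)/(4πk) = 0.009519/(4π·14.5) = 5.224×10^-5 K/W
  R_aerogel blanket = (1/2.07 − 1/2.26)/(4πk) = 0.04061/(4π·0.0160) = 0.2020 K/W
  R_conv,out = 1/(4πr²h) = 1/(4π·2.26²·18.5) = 8.422×10^-4 K/W
ΣR = 0.2029 K/W
ΔT = Q·ΣR = 112 × 0.2029 = 22.72 K
Heat flows outward, so T_out = T_in − ΔT = 40.3 − 22.72 = 17.6 °C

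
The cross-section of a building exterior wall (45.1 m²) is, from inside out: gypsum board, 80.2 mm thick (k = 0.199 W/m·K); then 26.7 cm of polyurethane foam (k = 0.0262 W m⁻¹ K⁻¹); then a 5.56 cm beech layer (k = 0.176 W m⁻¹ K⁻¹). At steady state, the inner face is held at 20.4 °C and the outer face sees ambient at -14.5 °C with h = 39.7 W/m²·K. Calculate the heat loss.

Resistance network (inner→outer):
  R_gypsum board = L/(kA) = 0.0802/(0.199·45.1) = 0.008936 K/W
  R_polyurethane foam = L/(kA) = 0.267/(0.0262·45.1) = 0.2260 K/W
  R_beech = L/(kA) = 0.0556/(0.176·45.1) = 0.007005 K/W
  R_conv,out = 1/(hA) = 1/(39.7·45.1) = 5.585×10^-4 K/W
ΣR = 0.008936 + 0.2260 + 0.007005 + 5.585×10^-4 = 0.2425 K/W
Q = ΔT/ΣR = (20.4 °C − -14.5 °C)/0.2425 = 144 W

Q = 144 W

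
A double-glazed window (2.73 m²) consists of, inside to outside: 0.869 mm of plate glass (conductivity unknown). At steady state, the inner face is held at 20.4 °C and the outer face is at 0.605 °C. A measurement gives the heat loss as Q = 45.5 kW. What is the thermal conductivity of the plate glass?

k = 0.732 W/m·K

ΣR = ΔT/Q = |20.4 − 0.605|/45500 = 4.351×10^-4 K/W
L/(kA) = 4.351×10^-4 ⇒ k = 8.69×10^-4/(4.351×10^-4·2.73) = 0.732 W/m·K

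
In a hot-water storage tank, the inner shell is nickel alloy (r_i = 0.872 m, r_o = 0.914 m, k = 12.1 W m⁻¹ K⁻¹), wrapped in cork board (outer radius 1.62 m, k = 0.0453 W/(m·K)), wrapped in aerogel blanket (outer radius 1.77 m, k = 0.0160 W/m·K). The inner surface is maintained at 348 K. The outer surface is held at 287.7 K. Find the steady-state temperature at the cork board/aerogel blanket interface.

Treat each layer as a resistance in series:
  R_nickel alloy = (1/0.872 − 1/0.914)/(4πk) = 0.05270/(4π·12.1) = 3.466×10^-4 K/W
  R_cork board = (1/0.914 − 1/1.62)/(4πk) = 0.4768/(4π·0.0453) = 0.8376 K/W
  R_aerogel blanket = (1/1.62 − 1/1.77)/(4πk) = 0.05231/(4π·0.0160) = 0.2602 K/W
ΣR = 3.466×10^-4 + 0.8376 + 0.2602 = 1.098 K/W
Q = ΔT/ΣR = (348 K − 287.7 K)/1.098 = 54.92 W
From the inner boundary to the cork board/aerogel blanket interface, ΣR_partial = 0.8379 K/W.
T_interface = T_in − Q·ΣR_partial = 348 K − (54.92)(0.8379) = 302.0 K

T = 302.0 K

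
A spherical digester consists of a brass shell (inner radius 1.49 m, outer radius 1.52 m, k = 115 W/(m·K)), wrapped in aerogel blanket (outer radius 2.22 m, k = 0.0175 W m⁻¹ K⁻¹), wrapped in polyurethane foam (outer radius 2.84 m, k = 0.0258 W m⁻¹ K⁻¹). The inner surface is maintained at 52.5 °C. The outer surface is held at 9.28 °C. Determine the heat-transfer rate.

Series thermal resistances, inner to outer:
  R_brass = (1/1.49 − 1/1.52)/(4πk) = 0.01325/(4π·115) = 9.166×10^-6 K/W
  R_aerogel blanket = (1/1.52 − 1/2.22)/(4πk) = 0.2074/(4π·0.0175) = 0.9433 K/W
  R_polyurethane foam = (1/2.22 − 1/2.84)/(4πk) = 0.09834/(4π·0.0258) = 0.3033 K/W
ΣR = 9.166×10^-6 + 0.9433 + 0.3033 = 1.247 K/W
Q = ΔT/ΣR = (52.5 °C − 9.28 °C)/1.247 = 34.7 W

Q = 34.7 W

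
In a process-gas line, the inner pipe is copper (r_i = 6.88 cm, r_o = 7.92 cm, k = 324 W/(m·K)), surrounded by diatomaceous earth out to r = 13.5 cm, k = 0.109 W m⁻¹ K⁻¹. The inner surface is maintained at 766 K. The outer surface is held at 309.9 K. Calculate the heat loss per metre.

Series thermal resistances, inner to outer:
  R'_copper = ln(0.0792/0.0688)/(2πk) = 0.1408/(2π·324) = 6.915×10^-5 m·K/W
  R'_diatomaceous earth = ln(0.135/0.0792)/(2πk) = 0.5333/(2π·0.109) = 0.7787 m·K/W
ΣR = 6.915×10^-5 + 0.7787 = 0.7788 m·K/W
Q' = ΔT/ΣR = (766 K − 309.9 K)/0.7788 = 586 W/m

Q' = 586 W/m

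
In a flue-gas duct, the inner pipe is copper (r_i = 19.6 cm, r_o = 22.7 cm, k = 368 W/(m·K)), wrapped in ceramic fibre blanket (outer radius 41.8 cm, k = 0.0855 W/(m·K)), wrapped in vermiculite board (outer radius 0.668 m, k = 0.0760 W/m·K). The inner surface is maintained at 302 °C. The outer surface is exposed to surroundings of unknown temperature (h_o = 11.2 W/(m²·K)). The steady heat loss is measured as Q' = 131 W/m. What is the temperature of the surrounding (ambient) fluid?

T_out = 21.7 °C

Sum the resistances:
  R'_copper = ln(0.227/0.196)/(2πk) = 0.1468/(2π·368) = 6.350×10^-5 m·K/W
  R'_ceramic fibre blanket = ln(0.418/0.227)/(2πk) = 0.6105/(2π·0.0855) = 1.136 m·K/W
  R'_vermiculite board = ln(0.668/0.418)/(2πk) = 0.4688/(2π·0.0760) = 0.9817 m·K/W
  R'_conv,out = 1/(2πr h) = 1/(2π·0.668·11.2) = 0.02127 m·K/W
ΣR = 2.140 m·K/W
ΔT = Q'·ΣR = 131 × 2.140 = 280.3 K
Heat flows outward, so T_out = T_in − ΔT = 302 − 280.3 = 21.7 °C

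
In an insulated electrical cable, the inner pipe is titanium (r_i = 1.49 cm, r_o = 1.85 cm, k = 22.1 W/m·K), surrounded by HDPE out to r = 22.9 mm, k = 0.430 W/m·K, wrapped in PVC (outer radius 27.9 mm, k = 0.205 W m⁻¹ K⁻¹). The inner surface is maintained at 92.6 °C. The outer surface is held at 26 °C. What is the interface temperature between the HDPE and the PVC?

Treat each layer as a resistance in series:
  R'_titanium = ln(0.0185/0.0149)/(2πk) = 0.2164/(2π·22.1) = 0.001558 m·K/W
  R'_HDPE = ln(0.0229/0.0185)/(2πk) = 0.2134/(2π·0.430) = 0.07897 m·K/W
  R'_PVC = ln(0.0279/0.0229)/(2πk) = 0.1975/(2π·0.205) = 0.1533 m·K/W
ΣR = 0.001558 + 0.07897 + 0.1533 = 0.2338 m·K/W
Q' = ΔT/ΣR = (92.6 °C − 26 °C)/0.2338 = 284.9 W/m
From the inner boundary to the HDPE/PVC interface, ΣR_partial = 0.08053 m·K/W.
T_interface = T_in − Q'·ΣR_partial = 92.6 °C − (284.9)(0.08053) = 69.7 °C

T = 69.7 °C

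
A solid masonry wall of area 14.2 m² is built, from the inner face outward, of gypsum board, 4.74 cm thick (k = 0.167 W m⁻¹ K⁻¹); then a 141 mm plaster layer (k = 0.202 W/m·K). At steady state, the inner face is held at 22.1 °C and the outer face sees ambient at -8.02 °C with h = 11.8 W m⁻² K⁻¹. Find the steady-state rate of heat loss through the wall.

Q = 401 W

Treat each layer as a resistance in series:
  R_gypsum board = L/(kA) = 0.0474/(0.167·14.2) = 0.01999 K/W
  R_plaster = L/(kA) = 0.141/(0.202·14.2) = 0.04916 K/W
  R_conv,out = 1/(hA) = 1/(11.8·14.2) = 0.005968 K/W
ΣR = 0.01999 + 0.04916 + 0.005968 = 0.07512 K/W
Q = ΔT/ΣR = (22.1 °C − -8.02 °C)/0.07512 = 401 W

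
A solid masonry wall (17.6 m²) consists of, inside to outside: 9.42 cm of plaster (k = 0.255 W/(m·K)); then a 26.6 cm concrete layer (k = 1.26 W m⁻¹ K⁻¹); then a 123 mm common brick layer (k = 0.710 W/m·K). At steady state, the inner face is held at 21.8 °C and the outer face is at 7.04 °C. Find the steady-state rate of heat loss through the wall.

Resistance network (inner→outer):
  R_plaster = L/(kA) = 0.0942/(0.255·17.6) = 0.02099 K/W
  R_concrete = L/(kA) = 0.266/(1.26·17.6) = 0.01199 K/W
  R_common brick = L/(kA) = 0.123/(0.710·17.6) = 0.009843 K/W
ΣR = 0.02099 + 0.01199 + 0.009843 = 0.04282 K/W
Q = ΔT/ΣR = (21.8 °C − 7.04 °C)/0.04282 = 345 W

Q = 345 W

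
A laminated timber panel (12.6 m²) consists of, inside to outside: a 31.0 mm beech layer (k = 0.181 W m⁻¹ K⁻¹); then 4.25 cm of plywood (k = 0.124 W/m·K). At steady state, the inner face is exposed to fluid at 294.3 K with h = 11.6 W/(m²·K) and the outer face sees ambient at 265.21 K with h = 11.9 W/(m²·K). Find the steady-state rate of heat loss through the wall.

Q = 536 W

Series thermal resistances, inner to outer:
  R_conv,in = 1/(hA) = 1/(11.6·12.6) = 0.006842 K/W
  R_beech = L/(kA) = 0.0310/(0.181·12.6) = 0.01359 K/W
  R_plywood = L/(kA) = 0.0425/(0.124·12.6) = 0.02720 K/W
  R_conv,out = 1/(hA) = 1/(11.9·12.6) = 0.006669 K/W
ΣR = 0.006842 + 0.01359 + 0.02720 + 0.006669 = 0.05430 K/W
Q = ΔT/ΣR = (294.3 K − 265.21 K)/0.05430 = 536 W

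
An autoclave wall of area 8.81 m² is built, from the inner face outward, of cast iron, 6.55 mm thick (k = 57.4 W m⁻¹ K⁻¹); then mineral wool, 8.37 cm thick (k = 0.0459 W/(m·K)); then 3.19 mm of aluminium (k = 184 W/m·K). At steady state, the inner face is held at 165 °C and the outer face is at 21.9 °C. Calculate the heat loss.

Treat each layer as a resistance in series:
  R_cast iron = L/(kA) = 0.00655/(57.4·8.81) = 1.295×10^-5 K/W
  R_mineral wool = L/(kA) = 0.0837/(0.0459·8.81) = 0.2070 K/W
  R_aluminium = L/(kA) = 0.00319/(184·8.81) = 1.968×10^-6 K/W
ΣR = 1.295×10^-5 + 0.2070 + 1.968×10^-6 = 0.2070 K/W
Q = ΔT/ΣR = (165 °C − 21.9 °C)/0.2070 = 691 W

Q = 691 W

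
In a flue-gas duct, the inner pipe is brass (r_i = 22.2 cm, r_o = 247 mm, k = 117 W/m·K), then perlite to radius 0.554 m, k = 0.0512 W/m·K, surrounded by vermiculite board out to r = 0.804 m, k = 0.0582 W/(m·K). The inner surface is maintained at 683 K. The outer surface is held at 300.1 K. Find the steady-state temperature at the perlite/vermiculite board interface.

T = 411 K

Treat each layer as a resistance in series:
  R'_brass = ln(0.247/0.222)/(2πk) = 0.1067/(2π·117) = 1.452×10^-4 m·K/W
  R'_perlite = ln(0.554/0.247)/(2πk) = 0.8078/(2π·0.0512) = 2.511 m·K/W
  R'_vermiculite board = ln(0.804/0.554)/(2πk) = 0.3724/(2π·0.0582) = 1.018 m·K/W
ΣR = 1.452×10^-4 + 2.511 + 1.018 = 3.529 m·K/W
Q' = ΔT/ΣR = (683 K − 300.1 K)/3.529 = 108.5 W/m
From the inner boundary to the perlite/vermiculite board interface, ΣR_partial = 2.511 m·K/W.
T_interface = T_in − Q'·ΣR_partial = 683 K − (108.5)(2.511) = 411 K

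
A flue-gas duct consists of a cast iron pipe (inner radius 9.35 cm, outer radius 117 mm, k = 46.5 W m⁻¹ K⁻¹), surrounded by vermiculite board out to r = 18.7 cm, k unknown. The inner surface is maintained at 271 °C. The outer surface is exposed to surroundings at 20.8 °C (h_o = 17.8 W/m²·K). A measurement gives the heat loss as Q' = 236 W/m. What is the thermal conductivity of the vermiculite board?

ΣR = ΔT/Q' = |271 − 20.8|/236 = 1.060 m·K/W
Known resistances:
  R'_cast iron = ln(0.117/0.0935)/(2πk) = 0.2242/(2π·46.5) = 7.674×10^-4 m·K/W
  R'_conv,out = 1/(2πr h) = 1/(2π·0.187·17.8) = 0.04781 m·K/W
R_vermiculite board = ΣR − ΣR_known = 1.060 − 0.04858 = 1.011 m·K/W
ln(r₂/r₁)/(2πk) = 1.011 ⇒ k = 0.4689/(2π·1.011) = 0.0738 W/m·K

k = 0.0738 W/m·K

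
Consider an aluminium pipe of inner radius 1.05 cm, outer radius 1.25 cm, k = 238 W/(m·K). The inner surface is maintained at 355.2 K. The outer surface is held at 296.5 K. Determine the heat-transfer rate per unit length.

Q' = 503 kW/m

Q' = 2πk·ΔT/ln(r₂/r₁) = 2π × 238 × 58.7 / ln(0.0125/0.0105) = 5.03×10^5 W/m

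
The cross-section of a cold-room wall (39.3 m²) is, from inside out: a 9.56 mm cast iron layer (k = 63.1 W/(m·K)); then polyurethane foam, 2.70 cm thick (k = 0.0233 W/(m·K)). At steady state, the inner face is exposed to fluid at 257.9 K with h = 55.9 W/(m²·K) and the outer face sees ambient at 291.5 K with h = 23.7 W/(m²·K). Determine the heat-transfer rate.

Resistance network (inner→outer):
  R_conv,in = 1/(hA) = 1/(55.9·39.3) = 4.552×10^-4 K/W
  R_cast iron = L/(kA) = 0.00956/(63.1·39.3) = 3.855×10^-6 K/W
  R_polyurethane foam = L/(kA) = 0.0270/(0.0233·39.3) = 0.02949 K/W
  R_conv,out = 1/(hA) = 1/(23.7·39.3) = 0.001074 K/W
ΣR = 4.552×10^-4 + 3.855×10^-6 + 0.02949 + 0.001074 = 0.03102 K/W
Q = ΔT/ΣR = (257.9 K − 291.5 K)/0.03102 = -1080 W
(Negative Q ⇒ heat flows inward; heat gain = 1080 W.)

Q = 1080 W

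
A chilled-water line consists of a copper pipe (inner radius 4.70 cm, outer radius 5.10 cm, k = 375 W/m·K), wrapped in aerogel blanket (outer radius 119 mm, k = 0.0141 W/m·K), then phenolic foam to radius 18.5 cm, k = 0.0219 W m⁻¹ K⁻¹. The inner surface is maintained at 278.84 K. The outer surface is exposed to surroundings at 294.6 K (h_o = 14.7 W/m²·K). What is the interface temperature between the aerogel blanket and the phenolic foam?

T = 290.6 K

Series thermal resistances, inner to outer:
  R'_copper = ln(0.0510/0.0470)/(2πk) = 0.08168/(2π·375) = 3.467×10^-5 m·K/W
  R'_aerogel blanket = ln(0.119/0.0510)/(2πk) = 0.8473/(2π·0.0141) = 9.564 m·K/W
  R'_phenolic foam = ln(0.185/0.119)/(2πk) = 0.4412/(2π·0.0219) = 3.207 m·K/W
  R'_conv,out = 1/(2πr h) = 1/(2π·0.185·14.7) = 0.05852 m·K/W
ΣR = 3.467×10^-5 + 9.564 + 3.207 + 0.05852 = 12.83 m·K/W
Q' = ΔT/ΣR = (278.84 K − 294.6 K)/12.83 = -1.228 W/m
From the inner boundary to the aerogel blanket/phenolic foam interface, ΣR_partial = 9.564 m·K/W.
T_interface = T_in − Q'·ΣR_partial = 278.84 K − (-1.228)(9.564) = 290.6 K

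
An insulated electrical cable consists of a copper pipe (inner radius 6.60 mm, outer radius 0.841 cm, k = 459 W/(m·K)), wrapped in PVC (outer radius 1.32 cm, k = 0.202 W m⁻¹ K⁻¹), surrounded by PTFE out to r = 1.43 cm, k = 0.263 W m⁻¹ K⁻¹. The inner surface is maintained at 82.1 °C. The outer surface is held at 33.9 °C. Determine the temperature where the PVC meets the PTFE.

Treat each layer as a resistance in series:
  R'_copper = ln(0.00841/0.00660)/(2πk) = 0.2424/(2π·459) = 8.403×10^-5 m·K/W
  R'_PVC = ln(0.0132/0.00841)/(2πk) = 0.4508/(2π·0.202) = 0.3552 m·K/W
  R'_PTFE = ln(0.0143/0.0132)/(2πk) = 0.08004/(2π·0.263) = 0.04844 m·K/W
ΣR = 8.403×10^-5 + 0.3552 + 0.04844 = 0.4037 m·K/W
Q' = ΔT/ΣR = (82.1 °C − 33.9 °C)/0.4037 = 119.4 W/m
From the inner boundary to the PVC/PTFE interface, ΣR_partial = 0.3553 m·K/W.
T_interface = T_in − Q'·ΣR_partial = 82.1 °C − (119.4)(0.3553) = 39.7 °C

T = 39.7 °C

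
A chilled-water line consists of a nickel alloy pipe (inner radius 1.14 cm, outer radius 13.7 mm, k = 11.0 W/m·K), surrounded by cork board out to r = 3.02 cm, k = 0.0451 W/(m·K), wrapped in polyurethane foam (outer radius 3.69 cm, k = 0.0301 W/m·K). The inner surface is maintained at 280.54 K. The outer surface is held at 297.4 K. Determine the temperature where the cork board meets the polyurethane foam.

Series thermal resistances, inner to outer:
  R'_nickel alloy = ln(0.0137/0.0114)/(2πk) = 0.1838/(2π·11.0) = 0.002659 m·K/W
  R'_cork board = ln(0.0302/0.0137)/(2πk) = 0.7904/(2π·0.0451) = 2.789 m·K/W
  R'_polyurethane foam = ln(0.0369/0.0302)/(2πk) = 0.2004/(2π·0.0301) = 1.059 m·K/W
ΣR = 0.002659 + 2.789 + 1.059 = 3.851 m·K/W
Q' = ΔT/ΣR = (280.54 K − 297.4 K)/3.851 = -4.378 W/m
From the inner boundary to the cork board/polyurethane foam interface, ΣR_partial = 2.792 m·K/W.
T_interface = T_in − Q'·ΣR_partial = 280.54 K − (-4.378)(2.792) = 292.8 K

T = 292.8 K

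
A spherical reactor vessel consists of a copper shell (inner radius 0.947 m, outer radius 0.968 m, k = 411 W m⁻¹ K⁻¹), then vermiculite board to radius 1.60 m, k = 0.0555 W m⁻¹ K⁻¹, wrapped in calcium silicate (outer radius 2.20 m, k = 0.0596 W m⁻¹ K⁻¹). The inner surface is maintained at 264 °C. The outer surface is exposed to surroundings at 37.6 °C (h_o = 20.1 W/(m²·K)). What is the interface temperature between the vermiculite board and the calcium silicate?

T = 101 °C

Treat each layer as a resistance in series:
  R_copper = (1/0.947 − 1/0.968)/(4πk) = 0.02291/(4π·411) = 4.435×10^-6 K/W
  R_vermiculite board = (1/0.968 − 1/1.60)/(4πk) = 0.4081/(4π·0.0555) = 0.5851 K/W
  R_calcium silicate = (1/1.60 − 1/2.20)/(4πk) = 0.1705/(4π·0.0596) = 0.2276 K/W
  R_conv,out = 1/(4πr²h) = 1/(4π·2.20²·20.1) = 8.180×10^-4 K/W
ΣR = 4.435×10^-6 + 0.5851 + 0.2276 + 8.180×10^-4 = 0.8135 K/W
Q = ΔT/ΣR = (264 °C − 37.6 °C)/0.8135 = 278.3 W
From the inner boundary to the vermiculite board/calcium silicate interface, ΣR_partial = 0.5851 K/W.
T_interface = T_in − Q·ΣR_partial = 264 °C − (278.3)(0.5851) = 101 °C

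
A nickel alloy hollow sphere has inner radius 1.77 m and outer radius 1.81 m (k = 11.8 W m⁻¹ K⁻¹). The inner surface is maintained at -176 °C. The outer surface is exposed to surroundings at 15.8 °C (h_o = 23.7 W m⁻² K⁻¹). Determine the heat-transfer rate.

Q = 173 kW

Treat each layer as a resistance in series:
  R_nickel alloy = (1/1.77 − 1/1.81)/(4πk) = 0.01249/(4π·11.8) = 8.420×10^-5 K/W
  R_conv,out = 1/(4πr²h) = 1/(4π·1.81²·23.7) = 0.001025 K/W
ΣR = 8.420×10^-5 + 0.001025 = 0.001109 K/W
Q = ΔT/ΣR = (-176 °C − 15.8 °C)/0.001109 = -1.73×10^5 W
(Negative Q ⇒ heat flows inward; heat gain = 1.73×10^5 W.)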